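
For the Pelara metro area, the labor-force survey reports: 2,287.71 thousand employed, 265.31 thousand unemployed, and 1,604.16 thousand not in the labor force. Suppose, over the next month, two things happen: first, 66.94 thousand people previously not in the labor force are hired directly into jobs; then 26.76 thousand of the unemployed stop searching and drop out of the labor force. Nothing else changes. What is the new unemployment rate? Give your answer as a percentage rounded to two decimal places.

Initially, labor force = 2,287.71 + 265.31 = 2,553.02 thousand, so u = 265.31/2,553.02 = 10.39%.
After the first change, employed and labor force both rise by 66.94; unemployed unchanged → E = 2,354.65, U = 265.31, labor force = 2,619.96 thousand.
After the second change, unemployed and labor force both fall by 26.76 → E = 2,354.65, U = 238.55, labor force = 2,593.20 thousand.
New unemployment rate = 238.55 / 2,593.20 = 9.20%.

New unemployment rate ≈ 9.20%.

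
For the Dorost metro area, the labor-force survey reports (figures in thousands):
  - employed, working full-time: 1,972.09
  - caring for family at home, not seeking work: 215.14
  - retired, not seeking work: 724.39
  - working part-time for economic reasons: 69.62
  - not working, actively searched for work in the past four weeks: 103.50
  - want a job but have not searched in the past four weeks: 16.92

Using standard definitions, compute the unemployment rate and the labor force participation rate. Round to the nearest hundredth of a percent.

Employed = 1,972.09 + 69.62 = 2,041.71 thousand (anyone who worked, including part-time for economic reasons, counts as employed).
Unemployed = 103.50 thousand.
Labor force = 2,041.71 + 103.50 = 2,145.21 thousand.
Not in labor force = 215.14 + 724.39 + 16.92 = 956.45 thousand (those not working and not actively searching are outside the labor force — including those who want a job but have given up searching).
Civilian working-age population = 2,145.21 + 956.45 = 3,101.66 thousand.
Unemployment rate = 103.50 / 2,145.21 = 4.82%.
Labor force participation rate = 2,145.21 / 3,101.66 = 69.16%.

Unemployment rate ≈ 4.82%; labor force participation rate ≈ 69.16%.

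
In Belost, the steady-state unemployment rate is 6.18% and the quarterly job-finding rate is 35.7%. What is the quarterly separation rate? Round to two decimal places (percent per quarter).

Separation rate ≈ 2.35% per quarter.

From u* = s/(s+f): s = u·f/(1−u).
s = 0.0618 × 35.7 / (1 − 0.0618) = 2.2063 / 0.9382 ≈ 2.35% per quarter.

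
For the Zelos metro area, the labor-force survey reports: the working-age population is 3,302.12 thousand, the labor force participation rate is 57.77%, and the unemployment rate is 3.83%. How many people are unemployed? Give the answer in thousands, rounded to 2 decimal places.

About 73.06 thousand are unemployed.

Labor force = 0.5777 × 3,302.12 = 1,907.63 thousand.
Unemployed = 0.0383 × 1,907.63 ≈ 73.06 thousand.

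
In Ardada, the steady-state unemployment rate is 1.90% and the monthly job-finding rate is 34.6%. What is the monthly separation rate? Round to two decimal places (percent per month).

Separation rate ≈ 0.67% per month.

From u* = s/(s+f): s = u·f/(1−u).
s = 0.0190 × 34.6 / (1 − 0.0190) = 0.6574 / 0.9810 ≈ 0.67% per month.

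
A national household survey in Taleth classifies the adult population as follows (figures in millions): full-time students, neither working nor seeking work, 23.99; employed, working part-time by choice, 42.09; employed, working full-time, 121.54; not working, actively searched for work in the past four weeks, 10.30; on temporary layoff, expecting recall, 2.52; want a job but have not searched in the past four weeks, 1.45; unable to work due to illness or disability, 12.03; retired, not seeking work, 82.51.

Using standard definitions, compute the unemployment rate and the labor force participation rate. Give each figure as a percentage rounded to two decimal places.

Unemployment rate ≈ 7.27%; labor force participation rate ≈ 59.53%.

Employed = 42.09 + 121.54 = 163.63 million.
Unemployed = 10.30 + 2.52 = 12.82 million (jobless and actively searching, or on temporary layoff).
Labor force = 163.63 + 12.82 = 176.45 million.
Not in labor force = 23.99 + 1.45 + 12.03 + 82.51 = 119.98 million (those not working and not actively searching are outside the labor force — including those who want a job but have given up searching).
Civilian working-age population = 176.45 + 119.98 = 296.43 million.
Unemployment rate = 12.82 / 176.45 = 7.27%.
Labor force participation rate = 176.45 / 296.43 = 59.53%.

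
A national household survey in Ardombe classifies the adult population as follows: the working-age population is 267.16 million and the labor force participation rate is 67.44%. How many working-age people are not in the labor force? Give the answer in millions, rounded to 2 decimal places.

About 86.99 million are not in the labor force.

Share not in the labor force = 1 − 0.6744 = 0.3256.
Not in labor force = 0.3256 × 267.16 ≈ 86.99 million.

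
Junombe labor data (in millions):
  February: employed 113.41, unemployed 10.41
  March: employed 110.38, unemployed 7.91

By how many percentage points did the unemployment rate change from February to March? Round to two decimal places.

The unemployment rate changed by −1.72 percentage points.

February: labor force = 113.41 + 10.41 = 123.82; u = 10.41/123.82 = 8.41%.
March: labor force = 110.38 + 7.91 = 118.29; u = 7.91/118.29 = 6.69%.
Change = 6.69% − 8.41% = −1.72 pp.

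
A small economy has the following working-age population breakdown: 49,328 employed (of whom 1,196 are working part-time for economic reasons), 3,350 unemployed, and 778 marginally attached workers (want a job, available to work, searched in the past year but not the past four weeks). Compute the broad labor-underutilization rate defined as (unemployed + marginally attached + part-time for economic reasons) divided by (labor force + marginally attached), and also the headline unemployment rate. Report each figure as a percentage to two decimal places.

Labor force = 49,328 + 3,350 = 52,678.
Numerator = 3,350 + 778 + 1,196 = 5,324.
Denominator = 52,678 + 778 = 53,456.
Broad rate = 5,324 / 53,456 = 9.96%.
Headline unemployment rate = 3,350 / 52,678 = 6.36%.

Broad underutilization rate ≈ 9.96%; headline unemployment rate ≈ 6.36%.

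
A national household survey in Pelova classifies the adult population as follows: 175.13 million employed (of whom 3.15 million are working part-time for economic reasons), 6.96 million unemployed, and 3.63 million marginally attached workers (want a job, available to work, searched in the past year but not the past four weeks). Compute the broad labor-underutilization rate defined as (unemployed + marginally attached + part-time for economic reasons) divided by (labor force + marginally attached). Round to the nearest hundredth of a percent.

Broad underutilization rate ≈ 7.40%.

Labor force = 175.13 + 6.96 = 182.09 million.
Numerator = 6.96 + 3.63 + 3.15 = 13.74 million.
Denominator = 182.09 + 3.63 = 185.72 million.
Broad rate = 13.74 / 185.72 = 7.40%.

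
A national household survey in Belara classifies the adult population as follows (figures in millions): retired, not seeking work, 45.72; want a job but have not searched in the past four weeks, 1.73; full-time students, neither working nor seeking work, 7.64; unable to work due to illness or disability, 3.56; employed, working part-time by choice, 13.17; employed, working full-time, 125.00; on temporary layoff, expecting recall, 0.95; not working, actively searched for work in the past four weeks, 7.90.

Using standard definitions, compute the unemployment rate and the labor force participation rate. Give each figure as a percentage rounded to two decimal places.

Unemployment rate ≈ 6.02%; labor force participation rate ≈ 71.48%.

Employed = 13.17 + 125.00 = 138.17 million.
Unemployed = 0.95 + 7.90 = 8.85 million (jobless and actively searching, or on temporary layoff).
Labor force = 138.17 + 8.85 = 147.02 million.
Not in labor force = 45.72 + 1.73 + 7.64 + 3.56 = 58.65 million (those not working and not actively searching are outside the labor force — including those who want a job but have given up searching).
Civilian working-age population = 147.02 + 58.65 = 205.67 million.
Unemployment rate = 8.85 / 147.02 = 6.02%.
Labor force participation rate = 147.02 / 205.67 = 71.48%.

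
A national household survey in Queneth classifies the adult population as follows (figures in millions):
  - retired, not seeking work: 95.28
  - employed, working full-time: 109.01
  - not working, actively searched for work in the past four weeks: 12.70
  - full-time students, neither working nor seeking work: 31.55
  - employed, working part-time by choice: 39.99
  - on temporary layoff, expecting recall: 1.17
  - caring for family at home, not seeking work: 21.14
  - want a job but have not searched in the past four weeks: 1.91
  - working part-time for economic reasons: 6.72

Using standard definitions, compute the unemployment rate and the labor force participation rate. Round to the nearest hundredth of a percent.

Unemployment rate ≈ 8.18%; labor force participation rate ≈ 53.08%.

Employed = 109.01 + 39.99 + 6.72 = 155.72 million (anyone who worked, including part-time for economic reasons, counts as employed).
Unemployed = 12.70 + 1.17 = 13.87 million (jobless and actively searching, or on temporary layoff).
Labor force = 155.72 + 13.87 = 169.59 million.
Not in labor force = 95.28 + 31.55 + 21.14 + 1.91 = 149.88 million (those not working and not actively searching are outside the labor force — including those who want a job but have given up searching).
Civilian working-age population = 169.59 + 149.88 = 319.47 million.
Unemployment rate = 13.87 / 169.59 = 8.18%.
Labor force participation rate = 169.59 / 319.47 = 53.08%.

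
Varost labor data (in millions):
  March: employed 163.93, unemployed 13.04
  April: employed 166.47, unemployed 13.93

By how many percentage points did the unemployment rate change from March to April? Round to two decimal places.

The unemployment rate changed by +0.35 percentage points.

March: labor force = 163.93 + 13.04 = 176.97; u = 13.04/176.97 = 7.37%.
April: labor force = 166.47 + 13.93 = 180.40; u = 13.93/180.40 = 7.72%.
Change = 7.72% − 7.37% = +0.35 pp.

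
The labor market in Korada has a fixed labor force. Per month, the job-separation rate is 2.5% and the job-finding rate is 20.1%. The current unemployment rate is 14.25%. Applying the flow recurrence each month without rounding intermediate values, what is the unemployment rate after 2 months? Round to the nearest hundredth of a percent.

With a fixed labor force, u_{t+1} = u_t + s·(1−u_t) − f·u_t = u_t·(1−s−f) + s.
Here 1−s−f = 0.774 and s = 0.025.
u_1 = 0.142500 × 0.774 + 0.025 = 0.135295.
u_2 = 0.135295 × 0.774 + 0.025 = 0.129718.

Unemployment rate after two months ≈ 12.97%.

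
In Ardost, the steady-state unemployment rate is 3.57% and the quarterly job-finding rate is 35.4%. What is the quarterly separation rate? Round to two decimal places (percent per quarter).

Separation rate ≈ 1.31% per quarter.

From u* = s/(s+f): s = u·f/(1−u).
s = 0.0357 × 35.4 / (1 − 0.0357) = 1.2638 / 0.9643 ≈ 1.31% per quarter.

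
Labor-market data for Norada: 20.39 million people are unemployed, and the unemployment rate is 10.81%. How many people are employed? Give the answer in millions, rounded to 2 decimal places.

Labor force = U / u = 20.39 / 0.1081 ≈ 188.62 million.
Employed = labor force − unemployed = 188.62 − 20.39 = 168.23 million.

About 168.23 million are employed.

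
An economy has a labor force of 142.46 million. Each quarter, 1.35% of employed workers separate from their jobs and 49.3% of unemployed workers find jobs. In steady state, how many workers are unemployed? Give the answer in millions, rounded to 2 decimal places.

Steady-state unemployment rate u* = s/(s+f) = 1.35/(1.35+49.3) = 0.026654.
Unemployed = u* × labor force = 0.026654 × 142.46 ≈ 3.80 million.

About 3.80 million are unemployed in steady state.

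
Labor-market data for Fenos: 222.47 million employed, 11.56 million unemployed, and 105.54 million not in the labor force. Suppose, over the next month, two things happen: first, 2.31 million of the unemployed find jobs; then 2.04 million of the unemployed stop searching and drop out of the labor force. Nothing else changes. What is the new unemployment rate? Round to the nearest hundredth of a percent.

New unemployment rate ≈ 3.11%.

Initially, labor force = 222.47 + 11.56 = 234.03 million, so u = 11.56/234.03 = 4.94%.
After the first change, unemployed falls and employed rises by 2.31; labor force unchanged → E = 224.78, U = 9.25, labor force = 234.03 million.
After the second change, unemployed and labor force both fall by 2.04 → E = 224.78, U = 7.21, labor force = 231.99 million.
New unemployment rate = 7.21 / 231.99 = 3.11%.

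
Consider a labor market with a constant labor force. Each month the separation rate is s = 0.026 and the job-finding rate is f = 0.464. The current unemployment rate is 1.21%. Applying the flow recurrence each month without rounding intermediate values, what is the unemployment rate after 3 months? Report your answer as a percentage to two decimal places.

With a fixed labor force, u_{t+1} = u_t + s·(1−u_t) − f·u_t = u_t·(1−s−f) + s.
Here 1−s−f = 0.510 and s = 0.026.
u_1 = 0.012100 × 0.510 + 0.026 = 0.032171.
u_2 = 0.032171 × 0.510 + 0.026 = 0.042407.
u_3 = 0.042407 × 0.510 + 0.026 = 0.047628.

Unemployment rate after three months ≈ 4.76%.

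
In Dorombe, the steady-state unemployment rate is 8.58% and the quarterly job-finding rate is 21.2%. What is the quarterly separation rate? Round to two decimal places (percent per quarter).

From u* = s/(s+f): s = u·f/(1−u).
s = 0.0858 × 21.2 / (1 − 0.0858) = 1.8190 / 0.9142 ≈ 1.99% per quarter.

Separation rate ≈ 1.99% per quarter.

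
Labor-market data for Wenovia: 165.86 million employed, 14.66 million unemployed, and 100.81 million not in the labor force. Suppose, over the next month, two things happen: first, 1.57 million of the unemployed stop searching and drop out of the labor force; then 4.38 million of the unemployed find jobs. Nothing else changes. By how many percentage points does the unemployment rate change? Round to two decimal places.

The unemployment rate changes by −3.25 percentage points.

Initially, labor force = 165.86 + 14.66 = 180.52 million, so u = 14.66/180.52 = 8.12%.
After the first change, unemployed and labor force both fall by 1.57 → E = 165.86, U = 13.09, labor force = 178.95 million.
After the second change, unemployed falls and employed rises by 4.38; labor force unchanged → E = 170.24, U = 8.71, labor force = 178.95 million.
New unemployment rate = 8.71 / 178.95 = 4.87%.
Change = 4.87% − 8.12% = −3.25 percentage points.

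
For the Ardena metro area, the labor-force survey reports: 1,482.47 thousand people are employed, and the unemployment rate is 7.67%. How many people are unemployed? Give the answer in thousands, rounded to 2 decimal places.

Let U be the number unemployed. The labor force is E + U, and U/(E+U) = 0.0767.
So U = 0.0767 × 1,482.47 / (1 − 0.0767) = 113.7054 / 0.9233 ≈ 123.15 thousand.

About 123.15 thousand are unemployed.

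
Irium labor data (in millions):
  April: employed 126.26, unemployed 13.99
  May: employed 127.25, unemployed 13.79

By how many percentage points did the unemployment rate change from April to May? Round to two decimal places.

The unemployment rate changed by −0.20 percentage points.

April: labor force = 126.26 + 13.99 = 140.25; u = 13.99/140.25 = 9.98%.
May: labor force = 127.25 + 13.79 = 141.04; u = 13.79/141.04 = 9.78%.
Change = 9.78% − 9.98% = −0.20 pp.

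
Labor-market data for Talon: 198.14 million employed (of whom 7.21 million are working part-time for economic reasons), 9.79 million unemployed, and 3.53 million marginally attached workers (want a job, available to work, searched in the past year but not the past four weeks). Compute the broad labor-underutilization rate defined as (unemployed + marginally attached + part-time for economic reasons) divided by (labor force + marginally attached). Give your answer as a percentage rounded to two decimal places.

Labor force = 198.14 + 9.79 = 207.93 million.
Numerator = 9.79 + 3.53 + 7.21 = 20.53 million.
Denominator = 207.93 + 3.53 = 211.46 million.
Broad rate = 20.53 / 211.46 = 9.71%.

Broad underutilization rate ≈ 9.71%.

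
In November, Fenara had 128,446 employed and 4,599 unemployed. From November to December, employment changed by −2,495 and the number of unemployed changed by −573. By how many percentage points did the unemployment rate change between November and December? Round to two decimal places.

The unemployment rate changed by −0.36 percentage points.

November: labor force = 128,446 + 4,599 = 133,045; u = 4,599/133,045 = 3.46%.
December: labor force = 125,951 + 4,026 = 129,977; u = 4,026/129,977 = 3.10%.
Change = 3.10% − 3.46% = −0.36 pp.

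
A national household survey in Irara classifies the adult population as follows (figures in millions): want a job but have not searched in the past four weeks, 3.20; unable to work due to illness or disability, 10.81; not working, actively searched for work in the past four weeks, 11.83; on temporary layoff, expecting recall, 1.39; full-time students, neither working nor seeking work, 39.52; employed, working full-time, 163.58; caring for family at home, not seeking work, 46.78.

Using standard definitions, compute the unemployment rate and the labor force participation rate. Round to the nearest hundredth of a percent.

Unemployment rate ≈ 7.48%; labor force participation rate ≈ 63.80%.

Employed = 163.58 million.
Unemployed = 11.83 + 1.39 = 13.22 million (jobless and actively searching, or on temporary layoff).
Labor force = 163.58 + 13.22 = 176.80 million.
Not in labor force = 3.20 + 10.81 + 39.52 + 46.78 = 100.31 million (those not working and not actively searching are outside the labor force — including those who want a job but have given up searching).
Civilian working-age population = 176.80 + 100.31 = 277.11 million.
Unemployment rate = 13.22 / 176.80 = 7.48%.
Labor force participation rate = 176.80 / 277.11 = 63.80%.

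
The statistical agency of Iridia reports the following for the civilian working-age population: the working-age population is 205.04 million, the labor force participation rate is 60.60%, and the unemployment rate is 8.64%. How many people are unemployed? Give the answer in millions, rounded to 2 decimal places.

About 10.74 million are unemployed.

Labor force = 0.6060 × 205.04 = 124.25 million.
Unemployed = 0.0864 × 124.25 ≈ 10.74 million.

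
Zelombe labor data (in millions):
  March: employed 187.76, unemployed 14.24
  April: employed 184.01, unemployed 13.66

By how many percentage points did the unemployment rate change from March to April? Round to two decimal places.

The unemployment rate changed by −0.14 percentage points.

March: labor force = 187.76 + 14.24 = 202.00; u = 14.24/202.00 = 7.05%.
April: labor force = 184.01 + 13.66 = 197.67; u = 13.66/197.67 = 6.91%.
Change = 6.91% − 7.05% = −0.14 pp.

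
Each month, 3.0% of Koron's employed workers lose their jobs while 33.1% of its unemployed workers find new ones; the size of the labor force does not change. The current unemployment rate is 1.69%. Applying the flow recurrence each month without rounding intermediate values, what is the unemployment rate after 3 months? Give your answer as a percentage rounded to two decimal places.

Unemployment rate after three months ≈ 6.58%.

With a fixed labor force, u_{t+1} = u_t + s·(1−u_t) − f·u_t = u_t·(1−s−f) + s.
Here 1−s−f = 0.639 and s = 0.030.
u_1 = 0.016900 × 0.639 + 0.030 = 0.040799.
u_2 = 0.040799 × 0.639 + 0.030 = 0.056071.
u_3 = 0.056071 × 0.639 + 0.030 = 0.065829.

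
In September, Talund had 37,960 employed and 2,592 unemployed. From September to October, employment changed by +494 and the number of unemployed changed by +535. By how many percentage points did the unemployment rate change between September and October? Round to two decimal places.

September: labor force = 37,960 + 2,592 = 40,552; u = 2,592/40,552 = 6.39%.
October: labor force = 38,454 + 3,127 = 41,581; u = 3,127/41,581 = 7.52%.
Change = 7.52% − 6.39% = +1.13 pp.

The unemployment rate changed by +1.13 percentage points.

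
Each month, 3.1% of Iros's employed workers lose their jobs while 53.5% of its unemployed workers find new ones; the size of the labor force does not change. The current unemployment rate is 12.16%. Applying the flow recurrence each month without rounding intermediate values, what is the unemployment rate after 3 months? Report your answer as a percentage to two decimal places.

Unemployment rate after three months ≈ 6.02%.

With a fixed labor force, u_{t+1} = u_t + s·(1−u_t) − f·u_t = u_t·(1−s−f) + s.
Here 1−s−f = 0.434 and s = 0.031.
u_1 = 0.121600 × 0.434 + 0.031 = 0.083774.
u_2 = 0.083774 × 0.434 + 0.031 = 0.067358.
u_3 = 0.067358 × 0.434 + 0.031 = 0.060233.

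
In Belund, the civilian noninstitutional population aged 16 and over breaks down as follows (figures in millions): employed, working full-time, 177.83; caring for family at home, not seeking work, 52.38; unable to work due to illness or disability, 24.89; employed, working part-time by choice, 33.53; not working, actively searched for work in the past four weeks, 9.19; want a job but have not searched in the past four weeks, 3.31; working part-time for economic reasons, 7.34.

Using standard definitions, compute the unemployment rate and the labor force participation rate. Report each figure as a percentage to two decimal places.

Employed = 177.83 + 33.53 + 7.34 = 218.70 million (anyone who worked, including part-time for economic reasons, counts as employed).
Unemployed = 9.19 million.
Labor force = 218.70 + 9.19 = 227.89 million.
Not in labor force = 52.38 + 24.89 + 3.31 = 80.58 million (those not working and not actively searching are outside the labor force — including those who want a job but have given up searching).
Civilian working-age population = 227.89 + 80.58 = 308.47 million.
Unemployment rate = 9.19 / 227.89 = 4.03%.
Labor force participation rate = 227.89 / 308.47 = 73.88%.

Unemployment rate ≈ 4.03%; labor force participation rate ≈ 73.88%.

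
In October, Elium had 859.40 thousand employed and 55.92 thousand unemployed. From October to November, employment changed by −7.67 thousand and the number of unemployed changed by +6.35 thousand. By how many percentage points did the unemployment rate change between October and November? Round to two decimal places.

October: labor force = 859.40 + 55.92 = 915.32; u = 55.92/915.32 = 6.11%.
November: labor force = 851.73 + 62.27 = 914.00; u = 62.27/914.00 = 6.81%.
Change = 6.81% − 6.11% = +0.70 pp.

The unemployment rate changed by +0.70 percentage points.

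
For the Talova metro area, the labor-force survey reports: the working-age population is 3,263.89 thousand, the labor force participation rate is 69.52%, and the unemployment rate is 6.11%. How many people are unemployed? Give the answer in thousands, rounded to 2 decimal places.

About 138.64 thousand are unemployed.

Labor force = 0.6952 × 3,263.89 = 2,269.06 thousand.
Unemployed = 0.0611 × 2,269.06 ≈ 138.64 thousand.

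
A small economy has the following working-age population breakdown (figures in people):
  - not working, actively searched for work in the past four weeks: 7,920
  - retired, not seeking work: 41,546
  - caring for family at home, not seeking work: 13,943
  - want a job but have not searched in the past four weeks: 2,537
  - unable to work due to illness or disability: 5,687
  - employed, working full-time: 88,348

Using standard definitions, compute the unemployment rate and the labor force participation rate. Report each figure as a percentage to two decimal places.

Unemployment rate ≈ 8.23%; labor force participation rate ≈ 60.17%.

Employed = 88,348.
Unemployed = 7,920.
Labor force = 88,348 + 7,920 = 96,268.
Not in labor force = 41,546 + 13,943 + 2,537 + 5,687 = 63,713 (those not working and not actively searching are outside the labor force — including those who want a job but have given up searching).
Civilian working-age population = 96,268 + 63,713 = 159,981.
Unemployment rate = 7,920 / 96,268 = 8.23%.
Labor force participation rate = 96,268 / 159,981 = 60.17%.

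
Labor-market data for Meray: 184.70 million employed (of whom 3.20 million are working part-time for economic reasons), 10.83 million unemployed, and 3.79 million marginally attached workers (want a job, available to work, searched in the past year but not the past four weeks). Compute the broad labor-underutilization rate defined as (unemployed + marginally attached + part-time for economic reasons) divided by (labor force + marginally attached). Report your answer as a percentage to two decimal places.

Broad underutilization rate ≈ 8.94%.

Labor force = 184.70 + 10.83 = 195.53 million.
Numerator = 10.83 + 3.79 + 3.20 = 17.82 million.
Denominator = 195.53 + 3.79 = 199.32 million.
Broad rate = 17.82 / 199.32 = 8.94%.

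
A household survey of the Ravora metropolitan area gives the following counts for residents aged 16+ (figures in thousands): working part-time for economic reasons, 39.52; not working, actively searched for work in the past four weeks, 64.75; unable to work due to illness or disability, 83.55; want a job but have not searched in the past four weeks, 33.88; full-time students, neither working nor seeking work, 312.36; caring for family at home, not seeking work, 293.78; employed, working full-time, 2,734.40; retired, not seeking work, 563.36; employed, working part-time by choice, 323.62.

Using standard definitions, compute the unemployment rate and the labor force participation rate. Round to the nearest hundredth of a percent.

Unemployment rate ≈ 2.05%; labor force participation rate ≈ 71.08%.

Employed = 39.52 + 2,734.40 + 323.62 = 3,097.54 thousand (anyone who worked, including part-time for economic reasons, counts as employed).
Unemployed = 64.75 thousand.
Labor force = 3,097.54 + 64.75 = 3,162.29 thousand.
Not in labor force = 83.55 + 33.88 + 312.36 + 293.78 + 563.36 = 1,286.93 thousand (those not working and not actively searching are outside the labor force — including those who want a job but have given up searching).
Civilian working-age population = 3,162.29 + 1,286.93 = 4,449.22 thousand.
Unemployment rate = 64.75 / 3,162.29 = 2.05%.
Labor force participation rate = 3,162.29 / 4,449.22 = 71.08%.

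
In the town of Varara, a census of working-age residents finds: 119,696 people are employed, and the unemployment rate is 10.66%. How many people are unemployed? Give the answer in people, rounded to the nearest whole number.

About 14,282 are unemployed.

Let U be the number unemployed. The labor force is E + U, and U/(E+U) = 0.1066.
So U = 0.1066 × 119,696 / (1 − 0.1066) = 12759.59 / 0.8934 ≈ 14,282.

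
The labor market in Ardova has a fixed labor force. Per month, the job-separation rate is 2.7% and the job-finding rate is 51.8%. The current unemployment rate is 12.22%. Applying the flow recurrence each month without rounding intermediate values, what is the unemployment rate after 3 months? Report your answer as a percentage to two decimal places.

Unemployment rate after three months ≈ 5.64%.

With a fixed labor force, u_{t+1} = u_t + s·(1−u_t) − f·u_t = u_t·(1−s−f) + s.
Here 1−s−f = 0.455 and s = 0.027.
u_1 = 0.122200 × 0.455 + 0.027 = 0.082601.
u_2 = 0.082601 × 0.455 + 0.027 = 0.064583.
u_3 = 0.064583 × 0.455 + 0.027 = 0.056385.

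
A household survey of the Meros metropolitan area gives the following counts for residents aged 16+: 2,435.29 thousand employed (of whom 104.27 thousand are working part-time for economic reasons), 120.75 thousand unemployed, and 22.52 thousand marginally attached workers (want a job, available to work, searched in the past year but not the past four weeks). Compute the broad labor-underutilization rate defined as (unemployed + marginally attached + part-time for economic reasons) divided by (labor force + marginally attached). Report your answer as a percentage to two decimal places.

Labor force = 2,435.29 + 120.75 = 2,556.04 thousand.
Numerator = 120.75 + 22.52 + 104.27 = 247.54 thousand.
Denominator = 2,556.04 + 22.52 = 2,578.56 thousand.
Broad rate = 247.54 / 2,578.56 = 9.60%.

Broad underutilization rate ≈ 9.60%.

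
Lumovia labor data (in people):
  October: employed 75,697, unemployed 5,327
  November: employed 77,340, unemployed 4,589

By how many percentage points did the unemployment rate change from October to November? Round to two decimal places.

October: labor force = 75,697 + 5,327 = 81,024; u = 5,327/81,024 = 6.57%.
November: labor force = 77,340 + 4,589 = 81,929; u = 4,589/81,929 = 5.60%.
Change = 5.60% − 6.57% = −0.97 pp.

The unemployment rate changed by −0.97 percentage points.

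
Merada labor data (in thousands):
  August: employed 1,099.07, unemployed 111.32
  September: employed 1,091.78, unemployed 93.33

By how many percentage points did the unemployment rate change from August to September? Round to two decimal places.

The unemployment rate changed by −1.32 percentage points.

August: labor force = 1,099.07 + 111.32 = 1,210.39; u = 111.32/1,210.39 = 9.20%.
September: labor force = 1,091.78 + 93.33 = 1,185.11; u = 93.33/1,185.11 = 7.88%.
Change = 7.88% − 9.20% = −1.32 pp.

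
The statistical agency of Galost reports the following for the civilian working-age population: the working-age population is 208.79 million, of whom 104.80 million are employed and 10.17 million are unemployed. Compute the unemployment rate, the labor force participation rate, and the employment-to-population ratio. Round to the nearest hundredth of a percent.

Labor force = employed + unemployed = 104.80 + 10.17 = 114.97 million.
Unemployment rate = 10.17 / 114.97 = 8.85%.
Labor force participation rate = 114.97 / 208.79 = 55.06%.
Employment-population ratio = 104.80 / 208.79 = 50.19%.

Unemployment rate ≈ 8.85%; labor force participation rate ≈ 55.06%; employment-population ratio ≈ 50.19%.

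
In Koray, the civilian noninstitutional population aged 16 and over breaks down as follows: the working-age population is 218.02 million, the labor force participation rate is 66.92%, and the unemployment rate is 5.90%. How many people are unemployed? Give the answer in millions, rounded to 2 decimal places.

Labor force = 0.6692 × 218.02 = 145.90 million.
Unemployed = 0.0590 × 145.90 ≈ 8.61 million.

About 8.61 million are unemployed.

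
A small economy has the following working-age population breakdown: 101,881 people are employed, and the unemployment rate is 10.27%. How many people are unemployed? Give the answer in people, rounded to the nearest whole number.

Let U be the number unemployed. The labor force is E + U, and U/(E+U) = 0.1027.
So U = 0.1027 × 101,881 / (1 − 0.1027) = 10463.18 / 0.8973 ≈ 11,661.

About 11,661 are unemployed.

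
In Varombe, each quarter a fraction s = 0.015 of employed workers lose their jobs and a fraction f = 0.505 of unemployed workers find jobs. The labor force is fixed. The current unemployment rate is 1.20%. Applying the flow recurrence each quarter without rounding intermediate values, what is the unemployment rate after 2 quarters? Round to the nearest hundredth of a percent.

With a fixed labor force, u_{t+1} = u_t + s·(1−u_t) − f·u_t = u_t·(1−s−f) + s.
Here 1−s−f = 0.480 and s = 0.015.
u_1 = 0.012000 × 0.480 + 0.015 = 0.020760.
u_2 = 0.020760 × 0.480 + 0.015 = 0.024965.

Unemployment rate after two quarters ≈ 2.50%.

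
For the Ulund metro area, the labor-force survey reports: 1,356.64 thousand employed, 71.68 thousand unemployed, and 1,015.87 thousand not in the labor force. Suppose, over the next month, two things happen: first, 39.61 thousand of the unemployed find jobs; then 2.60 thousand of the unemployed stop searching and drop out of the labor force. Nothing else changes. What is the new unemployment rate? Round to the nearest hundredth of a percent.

Initially, labor force = 1,356.64 + 71.68 = 1,428.32 thousand, so u = 71.68/1,428.32 = 5.02%.
After the first change, unemployed falls and employed rises by 39.61; labor force unchanged → E = 1,396.25, U = 32.07, labor force = 1,428.32 thousand.
After the second change, unemployed and labor force both fall by 2.60 → E = 1,396.25, U = 29.47, labor force = 1,425.72 thousand.
New unemployment rate = 29.47 / 1,425.72 = 2.07%.

New unemployment rate ≈ 2.07%.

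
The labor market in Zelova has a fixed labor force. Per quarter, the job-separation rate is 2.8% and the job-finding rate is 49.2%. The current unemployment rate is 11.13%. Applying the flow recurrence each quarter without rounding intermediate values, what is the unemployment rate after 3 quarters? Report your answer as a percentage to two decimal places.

Unemployment rate after three quarters ≈ 6.02%.

With a fixed labor force, u_{t+1} = u_t + s·(1−u_t) − f·u_t = u_t·(1−s−f) + s.
Here 1−s−f = 0.480 and s = 0.028.
u_1 = 0.111300 × 0.480 + 0.028 = 0.081424.
u_2 = 0.081424 × 0.480 + 0.028 = 0.067084.
u_3 = 0.067084 × 0.480 + 0.028 = 0.060200.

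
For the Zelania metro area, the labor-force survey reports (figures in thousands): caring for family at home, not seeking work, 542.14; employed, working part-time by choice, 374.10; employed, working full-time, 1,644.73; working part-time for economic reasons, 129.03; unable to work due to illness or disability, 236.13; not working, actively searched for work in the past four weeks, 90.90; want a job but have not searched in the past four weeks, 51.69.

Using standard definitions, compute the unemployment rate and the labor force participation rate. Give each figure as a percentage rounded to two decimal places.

Unemployment rate ≈ 4.06%; labor force participation rate ≈ 72.95%.

Employed = 374.10 + 1,644.73 + 129.03 = 2,147.86 thousand (anyone who worked, including part-time for economic reasons, counts as employed).
Unemployed = 90.90 thousand.
Labor force = 2,147.86 + 90.90 = 2,238.76 thousand.
Not in labor force = 542.14 + 236.13 + 51.69 = 829.96 thousand (those not working and not actively searching are outside the labor force — including those who want a job but have given up searching).
Civilian working-age population = 2,238.76 + 829.96 = 3,068.72 thousand.
Unemployment rate = 90.90 / 2,238.76 = 4.06%.
Labor force participation rate = 2,238.76 / 3,068.72 = 72.95%.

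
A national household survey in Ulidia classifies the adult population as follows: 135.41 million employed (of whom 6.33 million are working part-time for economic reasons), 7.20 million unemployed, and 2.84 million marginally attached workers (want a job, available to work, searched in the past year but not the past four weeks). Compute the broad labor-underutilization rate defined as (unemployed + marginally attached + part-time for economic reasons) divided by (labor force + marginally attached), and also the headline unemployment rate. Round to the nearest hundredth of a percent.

Labor force = 135.41 + 7.20 = 142.61 million.
Numerator = 7.20 + 2.84 + 6.33 = 16.37 million.
Denominator = 142.61 + 2.84 = 145.45 million.
Broad rate = 16.37 / 145.45 = 11.25%.
Headline unemployment rate = 7.20 / 142.61 = 5.05%.

Broad underutilization rate ≈ 11.25%; headline unemployment rate ≈ 5.05%.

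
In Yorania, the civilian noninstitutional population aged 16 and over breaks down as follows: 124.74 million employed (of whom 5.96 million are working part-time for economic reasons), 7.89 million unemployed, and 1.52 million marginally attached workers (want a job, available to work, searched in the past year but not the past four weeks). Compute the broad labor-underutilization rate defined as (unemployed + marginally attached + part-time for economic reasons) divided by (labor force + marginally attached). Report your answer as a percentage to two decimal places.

Labor force = 124.74 + 7.89 = 132.63 million.
Numerator = 7.89 + 1.52 + 5.96 = 15.37 million.
Denominator = 132.63 + 1.52 = 134.15 million.
Broad rate = 15.37 / 134.15 = 11.46%.

Broad underutilization rate ≈ 11.46%.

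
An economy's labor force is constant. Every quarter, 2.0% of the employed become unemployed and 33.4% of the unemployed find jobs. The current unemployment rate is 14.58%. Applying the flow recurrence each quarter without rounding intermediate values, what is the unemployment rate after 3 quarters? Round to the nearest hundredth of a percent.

With a fixed labor force, u_{t+1} = u_t + s·(1−u_t) − f·u_t = u_t·(1−s−f) + s.
Here 1−s−f = 0.646 and s = 0.020.
u_1 = 0.145800 × 0.646 + 0.020 = 0.114187.
u_2 = 0.114187 × 0.646 + 0.020 = 0.093765.
u_3 = 0.093765 × 0.646 + 0.020 = 0.080572.

Unemployment rate after three quarters ≈ 8.06%.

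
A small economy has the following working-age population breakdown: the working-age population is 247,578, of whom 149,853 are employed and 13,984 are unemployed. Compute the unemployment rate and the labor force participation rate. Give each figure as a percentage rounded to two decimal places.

Unemployment rate ≈ 8.54%; labor force participation rate ≈ 66.18%.

Labor force = employed + unemployed = 149,853 + 13,984 = 163,837.
Unemployment rate = 13,984 / 163,837 = 8.54%.
Labor force participation rate = 163,837 / 247,578 = 66.18%.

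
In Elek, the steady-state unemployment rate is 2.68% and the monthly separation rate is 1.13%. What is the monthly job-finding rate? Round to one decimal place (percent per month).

From u* = s/(s+f): f = s·(1−u)/u.
f = 1.13 × (1 − 0.0268) / 0.0268 = 1.0997 / 0.0268 ≈ 41.0% per month.

Job-finding rate ≈ 41.0% per month.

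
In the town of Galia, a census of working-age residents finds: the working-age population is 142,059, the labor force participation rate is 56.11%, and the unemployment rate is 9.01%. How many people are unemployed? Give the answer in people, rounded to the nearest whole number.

Labor force = 0.5611 × 142,059 = 79,709.
Unemployed = 0.0901 × 79,709 ≈ 7,182.

About 7,182 are unemployed.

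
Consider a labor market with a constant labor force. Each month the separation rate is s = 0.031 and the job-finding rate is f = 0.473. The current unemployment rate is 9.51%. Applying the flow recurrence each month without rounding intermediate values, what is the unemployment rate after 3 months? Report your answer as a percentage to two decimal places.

With a fixed labor force, u_{t+1} = u_t + s·(1−u_t) − f·u_t = u_t·(1−s−f) + s.
Here 1−s−f = 0.496 and s = 0.031.
u_1 = 0.095100 × 0.496 + 0.031 = 0.078170.
u_2 = 0.078170 × 0.496 + 0.031 = 0.069772.
u_3 = 0.069772 × 0.496 + 0.031 = 0.065607.

Unemployment rate after three months ≈ 6.56%.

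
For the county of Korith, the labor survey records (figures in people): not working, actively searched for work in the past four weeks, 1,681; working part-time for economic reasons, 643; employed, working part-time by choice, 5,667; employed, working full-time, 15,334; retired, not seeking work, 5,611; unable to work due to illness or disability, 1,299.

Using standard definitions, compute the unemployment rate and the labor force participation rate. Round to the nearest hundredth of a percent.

Employed = 643 + 5,667 + 15,334 = 21,644 (anyone who worked, including part-time for economic reasons, counts as employed).
Unemployed = 1,681.
Labor force = 21,644 + 1,681 = 23,325.
Not in labor force = 5,611 + 1,299 = 6,910 (those not working and not actively searching are outside the labor force).
Civilian working-age population = 23,325 + 6,910 = 30,235.
Unemployment rate = 1,681 / 23,325 = 7.21%.
Labor force participation rate = 23,325 / 30,235 = 77.15%.

Unemployment rate ≈ 7.21%; labor force participation rate ≈ 77.15%.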